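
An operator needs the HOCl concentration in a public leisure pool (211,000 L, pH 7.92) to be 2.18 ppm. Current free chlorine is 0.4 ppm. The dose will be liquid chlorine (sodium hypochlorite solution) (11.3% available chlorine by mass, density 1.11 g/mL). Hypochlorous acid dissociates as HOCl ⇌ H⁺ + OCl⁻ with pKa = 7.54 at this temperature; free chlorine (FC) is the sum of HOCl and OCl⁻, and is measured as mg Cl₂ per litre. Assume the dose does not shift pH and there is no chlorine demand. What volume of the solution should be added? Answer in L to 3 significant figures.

11.8 L

[OCl⁻]/[HOCl] = 10^(pH − pKa) = 10^(7.92 − 7.54) = 2.399; fraction as HOCl = 1/(1 + 2.399) = 0.2942.
Free chlorine required for 2.18 ppm HOCl: 2.18 / 0.2942 = 7.409 ppm.
FC to add: 7.409 − 0.4 = 7.009 mg/L as Cl₂.
Cl₂ equivalent: 7.009 mg/L × 211,000 L = 1479 g.
Product at 11.3% available Cl: 1479 / 0.113 = 13,090 g.
Volume: 13,090 g ÷ 1.11 g/mL = 11,790 mL.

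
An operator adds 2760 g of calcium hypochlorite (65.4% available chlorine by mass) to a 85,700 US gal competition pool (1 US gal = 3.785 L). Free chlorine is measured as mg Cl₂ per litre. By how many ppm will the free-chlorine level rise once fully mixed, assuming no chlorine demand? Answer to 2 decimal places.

Volume: 85,700 US gal × 3.785 L/gal = 324,374 L.
Available chlorine delivered: 2760 g × 0.654 = 1805 g as Cl₂.
Concentration rise: 1805 g / 324,374 L = 5.565 mg/L = 5.56 ppm.

5.56 ppm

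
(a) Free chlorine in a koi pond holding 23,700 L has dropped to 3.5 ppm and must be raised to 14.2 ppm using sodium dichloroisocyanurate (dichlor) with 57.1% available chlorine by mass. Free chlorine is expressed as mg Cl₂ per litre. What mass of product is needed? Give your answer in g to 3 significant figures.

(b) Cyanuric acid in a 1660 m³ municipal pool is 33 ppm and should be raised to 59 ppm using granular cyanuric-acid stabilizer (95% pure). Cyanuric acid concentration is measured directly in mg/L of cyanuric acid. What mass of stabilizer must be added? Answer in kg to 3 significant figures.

(a) 444 g; (b) 45.4 kg

(a) Chlorine deficit: 14.2 − 3.5 = 10.7 ppm = 10.7 mg/L as Cl₂.
(a) Cl₂ equivalent needed: 10.7 mg/L × 23,700 L = 253,600 mg = 253.6 g.
(a) Product at 57.1% available chlorine: 253.6 / 0.571 = 444.1 g.

(b) Volume: 1660 m³ = 1,660,000 L.
(b) CYA to add: (59 − 33) = 26 mg/L × 1,660,000 L = 43,160 g cyanuric acid.
(b) At 95% purity: 43,160 / 0.95 = 45,430 g product.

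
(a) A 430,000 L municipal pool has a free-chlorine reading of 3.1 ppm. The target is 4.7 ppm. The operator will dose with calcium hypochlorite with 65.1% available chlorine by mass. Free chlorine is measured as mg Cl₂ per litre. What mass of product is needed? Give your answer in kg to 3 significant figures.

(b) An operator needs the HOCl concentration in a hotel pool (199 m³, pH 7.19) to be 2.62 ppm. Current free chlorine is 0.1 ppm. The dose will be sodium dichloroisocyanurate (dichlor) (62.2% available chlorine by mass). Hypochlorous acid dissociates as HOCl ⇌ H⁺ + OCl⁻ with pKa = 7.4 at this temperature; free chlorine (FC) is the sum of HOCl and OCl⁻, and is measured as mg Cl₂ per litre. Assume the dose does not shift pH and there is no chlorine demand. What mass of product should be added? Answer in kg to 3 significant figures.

(a) Chlorine deficit: 4.7 − 3.1 = 1.6 ppm = 1.6 mg/L as Cl₂.
(a) Cl₂ equivalent needed: 1.6 mg/L × 430,000 L = 688,000 mg = 688 g.
(a) Product at 65.1% available chlorine: 688 / 0.651 = 1057 g.

(b) Volume: 199 m³ = 199,000 L.
(b) [OCl⁻]/[HOCl] = 10^(pH − pKa) = 10^(7.19 − 7.4) = 0.6166; fraction as HOCl = 1/(1 + 0.6166) = 0.6186.
(b) Free chlorine required for 2.62 ppm HOCl: 2.62 / 0.6186 = 4.235 ppm.
(b) FC to add: 4.235 − 0.1 = 4.135 mg/L as Cl₂.
(b) Cl₂ equivalent: 4.135 mg/L × 199,000 L = 823 g.
(b) Product at 62.2% available Cl: 823 / 0.622 = 1323 g.

(a) 1.06 kg; (b) 1.32 kg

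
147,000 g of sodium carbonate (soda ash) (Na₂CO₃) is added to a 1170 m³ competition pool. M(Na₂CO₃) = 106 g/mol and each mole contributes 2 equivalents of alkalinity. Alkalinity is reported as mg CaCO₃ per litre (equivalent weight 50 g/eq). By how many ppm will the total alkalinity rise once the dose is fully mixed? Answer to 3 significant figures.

119 ppm

Volume: 1170 m³ = 1,170,000 L.
Moles of Na₂CO₃: 147,000 g ÷ 106 g/mol = 1387 mol → 2774 eq of alkalinity.
As CaCO₃: 2774 eq × 50 g/eq = 138,700 g.
Rise: 138,700 g / 1,170,000 L × 1000 = 118.5 mg/L.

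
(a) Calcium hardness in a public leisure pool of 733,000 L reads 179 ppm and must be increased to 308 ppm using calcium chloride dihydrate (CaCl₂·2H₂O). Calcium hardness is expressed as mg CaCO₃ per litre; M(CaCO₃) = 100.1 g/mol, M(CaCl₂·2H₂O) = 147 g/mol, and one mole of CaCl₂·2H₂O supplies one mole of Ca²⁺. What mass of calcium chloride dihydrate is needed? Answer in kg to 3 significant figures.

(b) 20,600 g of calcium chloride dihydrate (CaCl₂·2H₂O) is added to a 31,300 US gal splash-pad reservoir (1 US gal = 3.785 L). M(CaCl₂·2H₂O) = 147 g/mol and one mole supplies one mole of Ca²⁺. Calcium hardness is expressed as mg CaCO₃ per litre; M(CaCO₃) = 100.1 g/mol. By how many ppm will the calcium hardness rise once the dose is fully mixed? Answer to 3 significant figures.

(a) 139 kg; (b) 118 ppm

(a) Hardness to add: (308 − 179) = 129 mg/L as CaCO₃ × 733,000 L = 94,560 g as CaCO₃.
(a) Moles of Ca²⁺ (1 mol Ca²⁺ ≡ 1 mol CaCO₃): 94,560 / 100.1 g/mol = 944.6 mol.
(a) Mass of CaCl₂·2H₂O: 944.6 × 147 = 138,900 g.

(b) Volume: 31,300 US gal × 3.785 L/gal = 118,470 L.
(b) Moles of Ca²⁺: 20,600 g ÷ 147 g/mol = 140.1 mol.
(b) As CaCO₃: 140.1 mol × 100.1 g/mol = 14,030 g.
(b) Rise: 14,030 g / 118,470 L × 1000 = 118.4 mg/L.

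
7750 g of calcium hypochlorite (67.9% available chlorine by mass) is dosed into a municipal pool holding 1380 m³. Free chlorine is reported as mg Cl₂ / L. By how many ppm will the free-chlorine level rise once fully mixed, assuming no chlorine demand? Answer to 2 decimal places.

Volume: 1380 m³ = 1,380,000 L.
Available chlorine delivered: 7750 g × 0.679 = 5262 g as Cl₂.
Concentration rise: 5262 g / 1,380,000 L = 3.813 mg/L = 3.81 ppm.

3.81 ppm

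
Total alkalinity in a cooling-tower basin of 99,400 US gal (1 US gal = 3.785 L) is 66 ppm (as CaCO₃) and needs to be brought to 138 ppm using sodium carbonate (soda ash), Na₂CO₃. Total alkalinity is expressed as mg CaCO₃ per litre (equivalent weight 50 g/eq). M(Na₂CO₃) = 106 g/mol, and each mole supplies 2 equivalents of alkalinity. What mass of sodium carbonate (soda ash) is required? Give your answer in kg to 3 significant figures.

28.7 kg

Volume: 99,400 US gal × 3.785 L/gal = 376,229 L.
Alkalinity to add: (138 − 66) = 72 mg/L as CaCO₃ × 376,229 L = 27,090 g as CaCO₃.
Equivalents: 27,090 g ÷ 50 g/eq = 541.8 eq.
Each mole of Na₂CO₃ supplies 2 eq, so 541.8 / 2 = 270.9 mol.
Mass: 270.9 mol × 106 g/mol = 28,710 g.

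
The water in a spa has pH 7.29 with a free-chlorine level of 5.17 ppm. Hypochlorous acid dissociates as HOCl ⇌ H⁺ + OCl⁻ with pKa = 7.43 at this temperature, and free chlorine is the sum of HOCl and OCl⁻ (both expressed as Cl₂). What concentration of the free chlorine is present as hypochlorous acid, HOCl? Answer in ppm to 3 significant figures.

3.00 ppm

[OCl⁻]/[HOCl] = 10^(pH − pKa) = 10^(7.29 − 7.43) = 10^-0.14 = 0.7244.
Fraction as HOCl = 1 / (1 + 0.7244) = 0.5799.
HOCl = 0.5799 × 5.17 ppm = 2.998 ppm.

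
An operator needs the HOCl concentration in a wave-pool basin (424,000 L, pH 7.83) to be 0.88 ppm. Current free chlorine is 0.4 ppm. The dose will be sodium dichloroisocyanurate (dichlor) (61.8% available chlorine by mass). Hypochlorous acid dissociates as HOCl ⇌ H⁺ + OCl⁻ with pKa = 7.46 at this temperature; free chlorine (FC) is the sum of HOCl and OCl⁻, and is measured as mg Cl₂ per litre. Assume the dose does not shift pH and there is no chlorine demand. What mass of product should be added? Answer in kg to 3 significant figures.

1.74 kg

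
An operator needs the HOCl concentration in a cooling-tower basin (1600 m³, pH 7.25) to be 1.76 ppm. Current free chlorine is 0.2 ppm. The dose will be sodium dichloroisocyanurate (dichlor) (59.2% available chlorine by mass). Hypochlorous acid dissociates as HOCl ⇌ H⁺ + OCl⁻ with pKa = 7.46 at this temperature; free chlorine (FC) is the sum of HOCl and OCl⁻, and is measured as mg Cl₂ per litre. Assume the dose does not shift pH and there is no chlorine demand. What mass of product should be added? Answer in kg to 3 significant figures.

7.15 kg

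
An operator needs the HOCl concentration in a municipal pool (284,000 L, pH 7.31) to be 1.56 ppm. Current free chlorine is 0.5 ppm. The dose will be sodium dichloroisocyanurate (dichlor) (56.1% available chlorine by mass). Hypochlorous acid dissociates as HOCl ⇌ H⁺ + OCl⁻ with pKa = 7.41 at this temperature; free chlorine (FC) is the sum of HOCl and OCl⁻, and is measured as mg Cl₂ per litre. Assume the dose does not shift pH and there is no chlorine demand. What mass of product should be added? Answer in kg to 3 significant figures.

1.16 kg

[OCl⁻]/[HOCl] = 10^(pH − pKa) = 10^(7.31 − 7.41) = 0.7943; fraction as HOCl = 1/(1 + 0.7943) = 0.5573.
Free chlorine required for 1.56 ppm HOCl: 1.56 / 0.5573 = 2.799 ppm.
FC to add: 2.799 − 0.5 = 2.299 mg/L as Cl₂.
Cl₂ equivalent: 2.299 mg/L × 284,000 L = 653 g.
Product at 56.1% available Cl: 653 / 0.561 = 1164 g.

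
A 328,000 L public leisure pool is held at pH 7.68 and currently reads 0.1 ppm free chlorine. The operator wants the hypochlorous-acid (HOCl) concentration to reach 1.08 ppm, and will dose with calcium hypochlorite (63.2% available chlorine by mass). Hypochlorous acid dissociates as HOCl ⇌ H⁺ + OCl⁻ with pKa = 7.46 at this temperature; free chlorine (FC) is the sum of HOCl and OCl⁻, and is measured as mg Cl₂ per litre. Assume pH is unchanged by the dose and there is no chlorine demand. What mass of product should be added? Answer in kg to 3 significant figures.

[OCl⁻]/[HOCl] = 10^(pH − pKa) = 10^(7.68 − 7.46) = 1.66; fraction as HOCl = 1/(1 + 1.66) = 0.376.
Free chlorine required for 1.08 ppm HOCl: 1.08 / 0.376 = 2.872 ppm.
FC to add: 2.872 − 0.1 = 2.772 mg/L as Cl₂.
Cl₂ equivalent: 2.772 mg/L × 328,000 L = 909.3 g.
Product at 63.2% available Cl: 909.3 / 0.632 = 1439 g.

1.44 kg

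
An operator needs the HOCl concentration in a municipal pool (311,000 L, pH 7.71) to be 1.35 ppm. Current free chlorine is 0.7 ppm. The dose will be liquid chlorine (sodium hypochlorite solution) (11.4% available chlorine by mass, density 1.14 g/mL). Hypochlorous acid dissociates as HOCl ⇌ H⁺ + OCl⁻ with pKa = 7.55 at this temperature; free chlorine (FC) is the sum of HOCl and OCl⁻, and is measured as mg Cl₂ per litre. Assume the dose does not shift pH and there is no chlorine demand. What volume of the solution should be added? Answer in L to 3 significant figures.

6.23 L

[OCl⁻]/[HOCl] = 10^(pH − pKa) = 10^(7.71 − 7.55) = 1.445; fraction as HOCl = 1/(1 + 1.445) = 0.4089.
Free chlorine required for 1.35 ppm HOCl: 1.35 / 0.4089 = 3.301 ppm.
FC to add: 3.301 − 0.7 = 2.601 mg/L as Cl₂.
Cl₂ equivalent: 2.601 mg/L × 311,000 L = 809 g.
Product at 11.4% available Cl: 809 / 0.114 = 7097 g.
Volume: 7097 g ÷ 1.14 g/mL = 6225 mL.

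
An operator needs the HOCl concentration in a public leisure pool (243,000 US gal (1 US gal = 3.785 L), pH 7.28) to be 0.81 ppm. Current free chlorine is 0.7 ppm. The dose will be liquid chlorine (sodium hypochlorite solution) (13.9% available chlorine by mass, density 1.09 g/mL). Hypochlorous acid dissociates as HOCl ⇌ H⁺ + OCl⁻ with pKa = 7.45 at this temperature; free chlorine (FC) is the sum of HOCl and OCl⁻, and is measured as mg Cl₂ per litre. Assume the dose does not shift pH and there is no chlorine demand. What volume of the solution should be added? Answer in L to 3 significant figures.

Volume: 243,000 US gal × 3.785 L/gal = 919,755 L.
[OCl⁻]/[HOCl] = 10^(pH − pKa) = 10^(7.28 − 7.45) = 0.6761; fraction as HOCl = 1/(1 + 0.6761) = 0.5966.
Free chlorine required for 0.81 ppm HOCl: 0.81 / 0.5966 = 1.358 ppm.
FC to add: 1.358 − 0.7 = 0.6576 mg/L as Cl₂.
Cl₂ equivalent: 0.6576 mg/L × 919,755 L = 604.9 g.
Product at 13.9% available Cl: 604.9 / 0.139 = 4351 g.
Volume: 4351 g ÷ 1.09 g/mL = 3992 mL.

3.99 L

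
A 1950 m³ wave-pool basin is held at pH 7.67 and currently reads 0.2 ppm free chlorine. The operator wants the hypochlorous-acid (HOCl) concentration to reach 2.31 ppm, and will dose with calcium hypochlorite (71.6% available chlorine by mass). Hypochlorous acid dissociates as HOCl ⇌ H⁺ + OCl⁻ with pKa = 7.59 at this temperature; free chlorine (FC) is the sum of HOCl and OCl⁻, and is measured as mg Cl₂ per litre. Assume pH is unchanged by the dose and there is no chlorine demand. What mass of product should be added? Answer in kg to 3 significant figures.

13.3 kg

Volume: 1950 m³ = 1,950,000 L.
[OCl⁻]/[HOCl] = 10^(pH − pKa) = 10^(7.67 − 7.59) = 1.202; fraction as HOCl = 1/(1 + 1.202) = 0.4541.
Free chlorine required for 2.31 ppm HOCl: 2.31 / 0.4541 = 5.087 ppm.
FC to add: 5.087 − 0.2 = 4.887 mg/L as Cl₂.
Cl₂ equivalent: 4.887 mg/L × 1,950,000 L = 9530 g.
Product at 71.6% available Cl: 9530 / 0.716 = 13,310 g.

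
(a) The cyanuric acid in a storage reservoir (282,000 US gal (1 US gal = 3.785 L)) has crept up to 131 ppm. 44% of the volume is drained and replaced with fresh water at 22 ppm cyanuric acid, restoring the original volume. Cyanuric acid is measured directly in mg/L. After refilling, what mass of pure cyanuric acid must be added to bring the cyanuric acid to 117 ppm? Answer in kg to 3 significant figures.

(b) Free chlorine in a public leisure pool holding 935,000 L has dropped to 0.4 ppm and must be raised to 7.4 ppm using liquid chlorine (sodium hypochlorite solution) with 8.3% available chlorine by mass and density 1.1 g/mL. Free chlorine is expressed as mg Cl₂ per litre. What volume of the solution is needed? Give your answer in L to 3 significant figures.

(a) 36.2 kg; (b) 71.7 L

(a) Volume: 282,000 US gal × 3.785 L/gal = 1,067,370 L.
(a) After draining 44% and refilling: 131 × 0.56 + 22 × 0.44 = 83.04 ppm.
(a) Deficit to target: 117 − 83.04 = 33.96 mg/L.
(a) Mass: 33.96 mg/L × 1,067,370 L = 36,250 g cyanuric acid.

(b) Chlorine deficit: 7.4 − 0.4 = 7 ppm = 7 mg/L as Cl₂.
(b) Cl₂ equivalent needed: 7 mg/L × 935,000 L = 6,545,000 mg = 6545 g.
(b) Product at 8.3% available chlorine: 6545 / 0.083 = 78,860 g.
(b) Volume at density 1.1 g/mL: 78,860 g ÷ 1.1 g/mL = 71,690 mL.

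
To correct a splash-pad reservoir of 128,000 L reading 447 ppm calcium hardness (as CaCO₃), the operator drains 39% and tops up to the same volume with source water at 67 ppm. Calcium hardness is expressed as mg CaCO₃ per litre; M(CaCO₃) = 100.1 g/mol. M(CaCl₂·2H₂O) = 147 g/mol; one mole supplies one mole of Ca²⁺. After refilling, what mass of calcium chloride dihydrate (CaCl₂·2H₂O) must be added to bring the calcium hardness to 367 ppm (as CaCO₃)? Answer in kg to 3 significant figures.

12.8 kg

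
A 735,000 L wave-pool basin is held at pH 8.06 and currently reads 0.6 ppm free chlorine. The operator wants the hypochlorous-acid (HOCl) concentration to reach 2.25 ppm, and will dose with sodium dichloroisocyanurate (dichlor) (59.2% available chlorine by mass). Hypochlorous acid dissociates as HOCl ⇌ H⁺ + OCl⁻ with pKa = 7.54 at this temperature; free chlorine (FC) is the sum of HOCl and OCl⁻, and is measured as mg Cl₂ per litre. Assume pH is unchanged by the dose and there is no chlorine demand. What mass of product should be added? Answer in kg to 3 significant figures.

11.3 kg

[OCl⁻]/[HOCl] = 10^(pH − pKa) = 10^(8.06 − 7.54) = 3.311; fraction as HOCl = 1/(1 + 3.311) = 0.2319.
Free chlorine required for 2.25 ppm HOCl: 2.25 / 0.2319 = 9.7 ppm.
FC to add: 9.7 − 0.6 = 9.1 mg/L as Cl₂.
Cl₂ equivalent: 9.1 mg/L × 735,000 L = 6689 g.
Product at 59.2% available Cl: 6689 / 0.592 = 11,300 g.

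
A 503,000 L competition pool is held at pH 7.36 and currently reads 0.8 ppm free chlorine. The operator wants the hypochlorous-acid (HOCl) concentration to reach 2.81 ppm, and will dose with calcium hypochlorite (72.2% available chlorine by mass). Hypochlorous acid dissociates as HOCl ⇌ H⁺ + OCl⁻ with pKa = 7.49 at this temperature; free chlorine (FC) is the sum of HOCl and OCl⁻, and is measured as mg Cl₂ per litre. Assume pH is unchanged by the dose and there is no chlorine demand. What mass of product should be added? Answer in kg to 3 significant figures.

[OCl⁻]/[HOCl] = 10^(pH − pKa) = 10^(7.36 − 7.49) = 0.7413; fraction as HOCl = 1/(1 + 0.7413) = 0.5743.
Free chlorine required for 2.81 ppm HOCl: 2.81 / 0.5743 = 4.893 ppm.
FC to add: 4.893 − 0.8 = 4.093 mg/L as Cl₂.
Cl₂ equivalent: 4.093 mg/L × 503,000 L = 2059 g.
Product at 72.2% available Cl: 2059 / 0.722 = 2852 g.

2.85 kg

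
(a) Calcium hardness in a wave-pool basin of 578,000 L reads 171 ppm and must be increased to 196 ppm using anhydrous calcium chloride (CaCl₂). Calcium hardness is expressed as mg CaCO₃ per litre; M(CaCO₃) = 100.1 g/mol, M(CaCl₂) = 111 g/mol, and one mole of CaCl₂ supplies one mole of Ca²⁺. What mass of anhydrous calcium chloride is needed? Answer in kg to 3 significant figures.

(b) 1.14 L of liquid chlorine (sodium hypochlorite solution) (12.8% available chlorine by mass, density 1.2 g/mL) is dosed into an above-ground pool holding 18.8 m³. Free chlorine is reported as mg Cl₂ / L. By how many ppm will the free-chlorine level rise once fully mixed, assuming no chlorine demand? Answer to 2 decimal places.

(a) 16.0 kg; (b) 9.31 ppm

(a) Hardness to add: (196 − 171) = 25 mg/L as CaCO₃ × 578,000 L = 14,450 g as CaCO₃.
(a) Moles of Ca²⁺ (1 mol Ca²⁺ ≡ 1 mol CaCO₃): 14,450 / 100.1 g/mol = 144.4 mol.
(a) Mass of CaCl₂: 144.4 × 111 = 16,020 g.

(b) Volume: 18.8 m³ = 18,800 L.
(b) Mass of solution: 1.14 L × 1000 mL/L × 1.2 g/mL = 1368 g.
(b) Available chlorine delivered: 1368 g × 0.128 = 175.1 g as Cl₂.
(b) Concentration rise: 175.1 g / 18,800 L = 9.314 mg/L = 9.31 ppm.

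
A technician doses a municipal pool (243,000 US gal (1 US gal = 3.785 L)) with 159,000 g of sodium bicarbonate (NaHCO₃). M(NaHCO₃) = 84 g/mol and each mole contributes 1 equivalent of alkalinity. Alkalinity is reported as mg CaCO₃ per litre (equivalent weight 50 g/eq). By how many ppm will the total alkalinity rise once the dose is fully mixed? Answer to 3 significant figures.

103 ppm

Volume: 243,000 US gal × 3.785 L/gal = 919,755 L.
Moles of NaHCO₃: 159,000 g ÷ 84 g/mol = 1893 mol → 1893 eq of alkalinity.
As CaCO₃: 1893 eq × 50 g/eq = 94,640 g.
Rise: 94,640 g / 919,755 L × 1000 = 102.9 mg/L.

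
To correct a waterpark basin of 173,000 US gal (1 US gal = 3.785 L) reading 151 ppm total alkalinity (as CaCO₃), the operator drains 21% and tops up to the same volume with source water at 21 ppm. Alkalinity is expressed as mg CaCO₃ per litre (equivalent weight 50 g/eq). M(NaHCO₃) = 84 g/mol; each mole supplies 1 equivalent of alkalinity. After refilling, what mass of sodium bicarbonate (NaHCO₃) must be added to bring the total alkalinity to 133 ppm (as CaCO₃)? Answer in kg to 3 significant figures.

Volume: 173,000 US gal × 3.785 L/gal = 654,805 L.
After draining 21% and refilling: 151 × 0.79 + 21 × 0.21 = 123.7 ppm.
Deficit to target: 133 − 123.7 = 9.3 mg/L.
As CaCO₃: 9.3 mg/L × 654,805 L = 6090 g; ÷ 50 g/eq ÷ 1 = 121.8 mol NaHCO₃.
Mass: 121.8 × 84 = 10,230 g.

10.2 kg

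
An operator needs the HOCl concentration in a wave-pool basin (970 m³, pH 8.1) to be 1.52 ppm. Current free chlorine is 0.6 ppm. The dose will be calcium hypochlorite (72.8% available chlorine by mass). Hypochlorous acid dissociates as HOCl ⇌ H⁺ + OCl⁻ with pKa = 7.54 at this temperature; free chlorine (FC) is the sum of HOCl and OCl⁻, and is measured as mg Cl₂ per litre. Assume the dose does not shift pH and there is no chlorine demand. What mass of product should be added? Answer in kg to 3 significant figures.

Volume: 970 m³ = 970,000 L.
[OCl⁻]/[HOCl] = 10^(pH − pKa) = 10^(8.1 − 7.54) = 3.631; fraction as HOCl = 1/(1 + 3.631) = 0.2159.
Free chlorine required for 1.52 ppm HOCl: 1.52 / 0.2159 = 7.039 ppm.
FC to add: 7.039 − 0.6 = 6.439 mg/L as Cl₂.
Cl₂ equivalent: 6.439 mg/L × 970,000 L = 6246 g.
Product at 72.8% available Cl: 6246 / 0.728 = 8579 g.

8.58 kg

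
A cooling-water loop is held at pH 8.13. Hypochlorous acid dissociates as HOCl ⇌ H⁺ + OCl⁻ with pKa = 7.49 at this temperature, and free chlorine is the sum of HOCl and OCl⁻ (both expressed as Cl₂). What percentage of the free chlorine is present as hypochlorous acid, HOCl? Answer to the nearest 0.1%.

[OCl⁻]/[HOCl] = 10^(pH − pKa) = 10^(8.13 − 7.49) = 10^0.64 = 4.365.
Fraction as HOCl = 1 / (1 + 4.365) = 0.1864.

18.6%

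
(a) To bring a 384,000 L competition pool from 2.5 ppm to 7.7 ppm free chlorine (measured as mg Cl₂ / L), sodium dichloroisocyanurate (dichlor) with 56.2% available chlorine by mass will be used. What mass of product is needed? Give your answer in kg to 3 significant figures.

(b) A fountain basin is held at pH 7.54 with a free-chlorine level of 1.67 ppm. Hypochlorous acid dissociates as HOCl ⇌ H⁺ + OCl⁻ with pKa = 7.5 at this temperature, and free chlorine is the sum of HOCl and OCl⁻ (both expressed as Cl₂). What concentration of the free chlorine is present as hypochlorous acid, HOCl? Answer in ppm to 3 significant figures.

(a) 3.55 kg; (b) 0.797 ppm

(a) Chlorine deficit: 7.7 − 2.5 = 5.2 ppm = 5.2 mg/L as Cl₂.
(a) Cl₂ equivalent needed: 5.2 mg/L × 384,000 L = 1,997,000 mg = 1997 g.
(a) Product at 56.2% available chlorine: 1997 / 0.562 = 3553 g.

(b) [OCl⁻]/[HOCl] = 10^(pH − pKa) = 10^(7.54 − 7.5) = 10^0.04 = 1.096.
(b) Fraction as HOCl = 1 / (1 + 1.096) = 0.477.
(b) HOCl = 0.477 × 1.67 ppm = 0.7966 ppm.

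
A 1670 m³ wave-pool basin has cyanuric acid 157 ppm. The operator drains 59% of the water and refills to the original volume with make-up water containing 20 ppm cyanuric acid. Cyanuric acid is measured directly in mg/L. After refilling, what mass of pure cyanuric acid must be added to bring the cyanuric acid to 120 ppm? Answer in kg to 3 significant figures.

Volume: 1670 m³ = 1,670,000 L.
After draining 59% and refilling: 157 × 0.41 + 20 × 0.59 = 76.17 ppm.
Deficit to target: 120 − 76.17 = 43.83 mg/L.
Mass: 43.83 mg/L × 1,670,000 L = 73,200 g cyanuric acid.

73.2 kg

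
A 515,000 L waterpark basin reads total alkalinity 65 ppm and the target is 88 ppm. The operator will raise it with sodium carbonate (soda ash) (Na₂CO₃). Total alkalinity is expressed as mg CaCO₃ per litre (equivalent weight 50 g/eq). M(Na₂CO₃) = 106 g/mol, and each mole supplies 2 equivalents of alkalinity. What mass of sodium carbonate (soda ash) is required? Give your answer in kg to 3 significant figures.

Alkalinity to add: (88 − 65) = 23 mg/L as CaCO₃ × 515,000 L = 11,840 g as CaCO₃.
Equivalents: 11,840 g ÷ 50 g/eq = 236.9 eq.
Each mole of Na₂CO₃ supplies 2 eq, so 236.9 / 2 = 118.5 mol.
Mass: 118.5 mol × 106 g/mol = 12,560 g.

12.6 kg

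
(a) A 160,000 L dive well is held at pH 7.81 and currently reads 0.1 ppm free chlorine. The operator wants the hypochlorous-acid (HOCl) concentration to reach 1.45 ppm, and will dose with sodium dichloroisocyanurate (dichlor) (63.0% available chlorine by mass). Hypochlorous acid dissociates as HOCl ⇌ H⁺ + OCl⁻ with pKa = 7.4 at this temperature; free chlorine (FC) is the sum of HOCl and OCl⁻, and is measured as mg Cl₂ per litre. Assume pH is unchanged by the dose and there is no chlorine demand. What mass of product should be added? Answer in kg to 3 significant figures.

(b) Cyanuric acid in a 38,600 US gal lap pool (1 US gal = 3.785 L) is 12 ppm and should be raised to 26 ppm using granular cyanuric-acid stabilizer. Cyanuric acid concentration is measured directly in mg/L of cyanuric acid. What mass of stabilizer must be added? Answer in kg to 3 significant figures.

(a) 1.29 kg; (b) 2.05 kg

(a) [OCl⁻]/[HOCl] = 10^(pH − pKa) = 10^(7.81 − 7.4) = 2.57; fraction as HOCl = 1/(1 + 2.57) = 0.2801.
(a) Free chlorine required for 1.45 ppm HOCl: 1.45 / 0.2801 = 5.177 ppm.
(a) FC to add: 5.177 − 0.1 = 5.077 mg/L as Cl₂.
(a) Cl₂ equivalent: 5.077 mg/L × 160,000 L = 812.3 g.
(a) Product at 63.0% available Cl: 812.3 / 0.63 = 1289 g.

(b) Volume: 38,600 US gal × 3.785 L/gal = 146,101 L.
(b) CYA to add: (26 − 12) = 14 mg/L × 146,101 L = 2045 g cyanuric acid.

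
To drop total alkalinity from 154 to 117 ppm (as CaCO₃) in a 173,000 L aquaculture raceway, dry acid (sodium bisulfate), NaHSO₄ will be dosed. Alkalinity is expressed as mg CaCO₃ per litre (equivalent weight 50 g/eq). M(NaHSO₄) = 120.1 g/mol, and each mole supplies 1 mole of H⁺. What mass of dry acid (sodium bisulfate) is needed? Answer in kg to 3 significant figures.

15.4 kg

Alkalinity to neutralize: (154 − 117) = 37 mg/L as CaCO₃ × 173,000 L = 6401 g as CaCO₃.
Equivalents of H⁺ required: 6401 ÷ 50 g/eq = 128 eq = 128 mol NaHSO₄.
Mass of NaHSO₄: 128 × 120.1 = 15,380 g.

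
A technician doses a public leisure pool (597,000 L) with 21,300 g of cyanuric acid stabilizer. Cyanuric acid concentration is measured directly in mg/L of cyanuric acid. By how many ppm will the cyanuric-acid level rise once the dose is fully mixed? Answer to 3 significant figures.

35.7 ppm

Rise: 21,300 g / 597,000 L × 1000 = 35.68 mg/L.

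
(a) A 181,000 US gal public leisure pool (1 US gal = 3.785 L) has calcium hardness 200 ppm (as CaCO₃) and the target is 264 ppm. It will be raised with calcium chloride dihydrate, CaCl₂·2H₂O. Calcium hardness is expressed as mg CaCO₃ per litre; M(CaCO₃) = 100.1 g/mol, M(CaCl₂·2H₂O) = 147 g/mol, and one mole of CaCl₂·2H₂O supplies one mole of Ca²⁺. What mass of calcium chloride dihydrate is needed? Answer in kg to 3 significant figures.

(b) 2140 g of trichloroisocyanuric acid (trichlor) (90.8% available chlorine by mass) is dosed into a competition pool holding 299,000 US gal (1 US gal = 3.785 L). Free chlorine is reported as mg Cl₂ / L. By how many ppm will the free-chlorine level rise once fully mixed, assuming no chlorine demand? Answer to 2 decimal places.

(a) Volume: 181,000 US gal × 3.785 L/gal = 685,085 L.
(a) Hardness to add: (264 − 200) = 64 mg/L as CaCO₃ × 685,085 L = 43,850 g as CaCO₃.
(a) Moles of Ca²⁺ (1 mol Ca²⁺ ≡ 1 mol CaCO₃): 43,850 / 100.1 g/mol = 438 mol.
(a) Mass of CaCl₂·2H₂O: 438 × 147 = 64,390 g.

(b) Volume: 299,000 US gal × 3.785 L/gal = 1,131,715 L.
(b) Available chlorine delivered: 2140 g × 0.908 = 1943 g as Cl₂.
(b) Concentration rise: 1943 g / 1,131,715 L = 1.717 mg/L = 1.72 ppm.

(a) 64.4 kg; (b) 1.72 ppm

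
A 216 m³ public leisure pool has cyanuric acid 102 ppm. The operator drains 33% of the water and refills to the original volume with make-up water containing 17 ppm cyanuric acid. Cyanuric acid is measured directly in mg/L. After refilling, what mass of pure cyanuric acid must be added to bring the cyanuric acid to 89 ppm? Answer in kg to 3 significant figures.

Volume: 216 m³ = 216,000 L.
After draining 33% and refilling: 102 × 0.67 + 17 × 0.33 = 73.95 ppm.
Deficit to target: 89 − 73.95 = 15.05 mg/L.
Mass: 15.05 mg/L × 216,000 L = 3251 g cyanuric acid.

3.25 kg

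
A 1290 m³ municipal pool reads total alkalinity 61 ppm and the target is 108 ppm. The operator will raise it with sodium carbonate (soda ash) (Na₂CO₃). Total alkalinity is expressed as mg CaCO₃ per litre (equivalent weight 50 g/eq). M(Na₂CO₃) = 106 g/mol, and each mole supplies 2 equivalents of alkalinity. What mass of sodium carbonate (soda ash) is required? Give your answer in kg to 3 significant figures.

64.3 kg

Volume: 1290 m³ = 1,290,000 L.
Alkalinity to add: (108 − 61) = 47 mg/L as CaCO₃ × 1,290,000 L = 60,630 g as CaCO₃.
Equivalents: 60,630 g ÷ 50 g/eq = 1213 eq.
Each mole of Na₂CO₃ supplies 2 eq, so 1213 / 2 = 606.3 mol.
Mass: 606.3 mol × 106 g/mol = 64,270 g.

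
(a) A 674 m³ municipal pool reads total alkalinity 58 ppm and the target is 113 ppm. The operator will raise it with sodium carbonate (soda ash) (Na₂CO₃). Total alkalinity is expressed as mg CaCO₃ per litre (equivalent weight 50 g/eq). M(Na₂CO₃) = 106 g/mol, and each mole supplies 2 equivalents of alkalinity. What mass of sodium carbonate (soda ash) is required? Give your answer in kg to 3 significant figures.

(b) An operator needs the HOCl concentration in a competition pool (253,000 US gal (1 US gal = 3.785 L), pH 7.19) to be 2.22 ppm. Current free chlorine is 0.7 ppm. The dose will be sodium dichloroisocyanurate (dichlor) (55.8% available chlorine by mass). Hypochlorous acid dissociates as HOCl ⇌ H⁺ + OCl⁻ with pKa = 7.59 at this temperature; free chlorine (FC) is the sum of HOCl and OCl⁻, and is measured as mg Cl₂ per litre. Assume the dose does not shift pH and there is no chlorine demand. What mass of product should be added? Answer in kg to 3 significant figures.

(a) 39.3 kg; (b) 4.13 kg

(a) Volume: 674 m³ = 674,000 L.
(a) Alkalinity to add: (113 − 58) = 55 mg/L as CaCO₃ × 674,000 L = 37,070 g as CaCO₃.
(a) Equivalents: 37,070 g ÷ 50 g/eq = 741.4 eq.
(a) Each mole of Na₂CO₃ supplies 2 eq, so 741.4 / 2 = 370.7 mol.
(a) Mass: 370.7 mol × 106 g/mol = 39,290 g.

(b) Volume: 253,000 US gal × 3.785 L/gal = 957,605 L.
(b) [OCl⁻]/[HOCl] = 10^(pH − pKa) = 10^(7.19 − 7.59) = 0.3981; fraction as HOCl = 1/(1 + 0.3981) = 0.7153.
(b) Free chlorine required for 2.22 ppm HOCl: 2.22 / 0.7153 = 3.104 ppm.
(b) FC to add: 3.104 − 0.7 = 2.404 mg/L as Cl₂.
(b) Cl₂ equivalent: 2.404 mg/L × 957,605 L = 2302 g.
(b) Product at 55.8% available Cl: 2302 / 0.558 = 4125 g.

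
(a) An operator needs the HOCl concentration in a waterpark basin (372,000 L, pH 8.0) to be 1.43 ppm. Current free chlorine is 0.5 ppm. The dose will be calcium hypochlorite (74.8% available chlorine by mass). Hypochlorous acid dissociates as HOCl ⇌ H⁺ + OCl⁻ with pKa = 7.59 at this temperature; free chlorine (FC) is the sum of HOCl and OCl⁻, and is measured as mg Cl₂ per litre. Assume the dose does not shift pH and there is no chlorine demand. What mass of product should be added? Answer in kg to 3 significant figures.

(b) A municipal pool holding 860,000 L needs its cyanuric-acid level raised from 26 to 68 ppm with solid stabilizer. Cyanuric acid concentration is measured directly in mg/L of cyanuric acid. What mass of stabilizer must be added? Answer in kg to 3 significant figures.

(a) 2.29 kg; (b) 36.1 kg

(a) [OCl⁻]/[HOCl] = 10^(pH − pKa) = 10^(8.0 − 7.59) = 2.57; fraction as HOCl = 1/(1 + 2.57) = 0.2801.
(a) Free chlorine required for 1.43 ppm HOCl: 1.43 / 0.2801 = 5.106 ppm.
(a) FC to add: 5.106 − 0.5 = 4.606 mg/L as Cl₂.
(a) Cl₂ equivalent: 4.606 mg/L × 372,000 L = 1713 g.
(a) Product at 74.8% available Cl: 1713 / 0.748 = 2291 g.

(b) CYA to add: (68 − 26) = 42 mg/L × 860,000 L = 36,120 g cyanuric acid.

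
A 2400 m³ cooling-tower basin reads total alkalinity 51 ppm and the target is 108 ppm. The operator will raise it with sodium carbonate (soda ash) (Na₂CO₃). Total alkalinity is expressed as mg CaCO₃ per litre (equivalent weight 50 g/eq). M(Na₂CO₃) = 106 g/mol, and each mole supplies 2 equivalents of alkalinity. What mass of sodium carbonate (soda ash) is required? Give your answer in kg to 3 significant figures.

Volume: 2400 m³ = 2,400,000 L.
Alkalinity to add: (108 − 51) = 57 mg/L as CaCO₃ × 2,400,000 L = 136,800 g as CaCO₃.
Equivalents: 136,800 g ÷ 50 g/eq = 2736 eq.
Each mole of Na₂CO₃ supplies 2 eq, so 2736 / 2 = 1368 mol.
Mass: 1368 mol × 106 g/mol = 145,000 g.

145 kg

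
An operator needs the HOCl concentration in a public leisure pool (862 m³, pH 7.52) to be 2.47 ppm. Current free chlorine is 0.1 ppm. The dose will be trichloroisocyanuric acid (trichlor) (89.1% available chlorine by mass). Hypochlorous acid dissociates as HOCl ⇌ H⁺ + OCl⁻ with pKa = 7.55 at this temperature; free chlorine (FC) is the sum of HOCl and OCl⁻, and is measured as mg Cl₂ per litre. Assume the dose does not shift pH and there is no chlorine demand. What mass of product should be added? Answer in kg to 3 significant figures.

Volume: 862 m³ = 862,000 L.
[OCl⁻]/[HOCl] = 10^(pH − pKa) = 10^(7.52 − 7.55) = 0.9333; fraction as HOCl = 1/(1 + 0.9333) = 0.5173.
Free chlorine required for 2.47 ppm HOCl: 2.47 / 0.5173 = 4.775 ppm.
FC to add: 4.775 − 0.1 = 4.675 mg/L as Cl₂.
Cl₂ equivalent: 4.675 mg/L × 862,000 L = 4030 g.
Product at 89.1% available Cl: 4030 / 0.891 = 4523 g.

4.52 kg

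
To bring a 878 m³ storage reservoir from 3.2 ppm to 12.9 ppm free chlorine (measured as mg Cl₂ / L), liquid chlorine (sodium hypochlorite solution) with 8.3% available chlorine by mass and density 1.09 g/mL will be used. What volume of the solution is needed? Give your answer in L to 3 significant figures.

94.1 L

Volume: 878 m³ = 878,000 L.
Chlorine deficit: 12.9 − 3.2 = 9.7 ppm = 9.7 mg/L as Cl₂.
Cl₂ equivalent needed: 9.7 mg/L × 878,000 L = 8,517,000 mg = 8517 g.
Product at 8.3% available chlorine: 8517 / 0.083 = 102,600 g.
Volume at density 1.09 g/mL: 102,600 g ÷ 1.09 g/mL = 94,140 mL.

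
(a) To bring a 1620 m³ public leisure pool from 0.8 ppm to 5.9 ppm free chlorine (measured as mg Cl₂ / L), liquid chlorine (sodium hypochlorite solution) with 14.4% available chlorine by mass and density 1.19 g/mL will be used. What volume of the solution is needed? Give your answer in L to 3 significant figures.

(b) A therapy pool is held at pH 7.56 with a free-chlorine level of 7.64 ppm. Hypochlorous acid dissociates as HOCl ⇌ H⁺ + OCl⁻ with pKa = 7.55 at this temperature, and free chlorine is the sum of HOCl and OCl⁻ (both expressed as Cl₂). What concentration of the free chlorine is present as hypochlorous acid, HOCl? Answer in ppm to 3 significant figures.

(a) Volume: 1620 m³ = 1,620,000 L.
(a) Chlorine deficit: 5.9 − 0.8 = 5.1 ppm = 5.1 mg/L as Cl₂.
(a) Cl₂ equivalent needed: 5.1 mg/L × 1,620,000 L = 8,262,000 mg = 8262 g.
(a) Product at 14.4% available chlorine: 8262 / 0.144 = 57,370 g.
(a) Volume at density 1.19 g/mL: 57,370 g ÷ 1.19 g/mL = 48,210 mL.

(b) [OCl⁻]/[HOCl] = 10^(pH − pKa) = 10^(7.56 − 7.55) = 10^0.01 = 1.023.
(b) Fraction as HOCl = 1 / (1 + 1.023) = 0.4942.
(b) HOCl = 0.4942 × 7.64 ppm = 3.776 ppm.

(a) 48.2 L; (b) 3.78 ppm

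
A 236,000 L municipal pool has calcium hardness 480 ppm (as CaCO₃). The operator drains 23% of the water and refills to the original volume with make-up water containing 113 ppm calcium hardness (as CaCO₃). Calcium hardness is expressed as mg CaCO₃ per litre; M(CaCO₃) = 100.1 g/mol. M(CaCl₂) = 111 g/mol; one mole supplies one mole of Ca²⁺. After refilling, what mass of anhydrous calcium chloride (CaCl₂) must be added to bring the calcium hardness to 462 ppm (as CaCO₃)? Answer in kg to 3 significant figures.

17.4 kg

After draining 23% and refilling: 480 × 0.77 + 113 × 0.23 = 395.59 ppm.
Deficit to target: 462 − 395.59 = 66.41 mg/L.
As CaCO₃: 66.41 mg/L × 236,000 L = 15,670 g; ÷ 100.1 = 156.6 mol Ca²⁺.
Mass: 156.6 × 111 = 17,380 g.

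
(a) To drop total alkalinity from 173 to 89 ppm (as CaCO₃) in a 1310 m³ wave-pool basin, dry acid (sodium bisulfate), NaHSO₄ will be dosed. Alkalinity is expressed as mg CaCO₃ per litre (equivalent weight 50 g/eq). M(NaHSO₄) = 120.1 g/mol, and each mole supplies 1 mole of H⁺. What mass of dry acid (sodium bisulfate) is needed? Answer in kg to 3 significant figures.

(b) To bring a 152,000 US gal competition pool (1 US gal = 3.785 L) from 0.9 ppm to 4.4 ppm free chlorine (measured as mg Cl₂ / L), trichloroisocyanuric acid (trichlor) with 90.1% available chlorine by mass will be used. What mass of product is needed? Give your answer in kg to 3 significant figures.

(a) 264 kg; (b) 2.23 kg

(a) Volume: 1310 m³ = 1,310,000 L.
(a) Alkalinity to neutralize: (173 − 89) = 84 mg/L as CaCO₃ × 1,310,000 L = 110,000 g as CaCO₃.
(a) Equivalents of H⁺ required: 110,000 ÷ 50 g/eq = 2201 eq = 2201 mol NaHSO₄.
(a) Mass of NaHSO₄: 2201 × 120.1 = 264,300 g.

(b) Volume: 152,000 US gal × 3.785 L/gal = 575,320 L.
(b) Chlorine deficit: 4.4 − 0.9 = 3.5 ppm = 3.5 mg/L as Cl₂.
(b) Cl₂ equivalent needed: 3.5 mg/L × 575,320 L = 2,014,000 mg = 2014 g.
(b) Product at 90.1% available chlorine: 2014 / 0.901 = 2235 g.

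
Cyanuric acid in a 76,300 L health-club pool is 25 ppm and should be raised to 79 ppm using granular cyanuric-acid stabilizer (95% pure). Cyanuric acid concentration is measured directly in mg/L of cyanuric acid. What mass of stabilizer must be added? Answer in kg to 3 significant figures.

4.34 kg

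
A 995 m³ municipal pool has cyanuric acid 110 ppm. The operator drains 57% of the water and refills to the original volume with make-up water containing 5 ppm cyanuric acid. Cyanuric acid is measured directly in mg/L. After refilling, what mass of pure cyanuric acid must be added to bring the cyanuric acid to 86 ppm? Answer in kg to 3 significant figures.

35.7 kg

Volume: 995 m³ = 995,000 L.
After draining 57% and refilling: 110 × 0.43 + 5 × 0.57 = 50.15 ppm.
Deficit to target: 86 − 50.15 = 35.85 mg/L.
Mass: 35.85 mg/L × 995,000 L = 35,670 g cyanuric acid.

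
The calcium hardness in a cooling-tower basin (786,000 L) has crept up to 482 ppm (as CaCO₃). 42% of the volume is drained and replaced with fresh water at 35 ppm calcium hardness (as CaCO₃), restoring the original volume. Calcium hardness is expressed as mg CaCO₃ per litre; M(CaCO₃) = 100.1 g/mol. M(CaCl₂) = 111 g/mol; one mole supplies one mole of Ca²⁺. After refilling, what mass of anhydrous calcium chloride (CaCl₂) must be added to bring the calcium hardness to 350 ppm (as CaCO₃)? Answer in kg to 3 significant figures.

After draining 42% and refilling: 482 × 0.58 + 35 × 0.42 = 294.26 ppm.
Deficit to target: 350 − 294.26 = 55.74 mg/L.
As CaCO₃: 55.74 mg/L × 786,000 L = 43,810 g; ÷ 100.1 = 437.7 mol Ca²⁺.
Mass: 437.7 × 111 = 48,580 g.

48.6 kg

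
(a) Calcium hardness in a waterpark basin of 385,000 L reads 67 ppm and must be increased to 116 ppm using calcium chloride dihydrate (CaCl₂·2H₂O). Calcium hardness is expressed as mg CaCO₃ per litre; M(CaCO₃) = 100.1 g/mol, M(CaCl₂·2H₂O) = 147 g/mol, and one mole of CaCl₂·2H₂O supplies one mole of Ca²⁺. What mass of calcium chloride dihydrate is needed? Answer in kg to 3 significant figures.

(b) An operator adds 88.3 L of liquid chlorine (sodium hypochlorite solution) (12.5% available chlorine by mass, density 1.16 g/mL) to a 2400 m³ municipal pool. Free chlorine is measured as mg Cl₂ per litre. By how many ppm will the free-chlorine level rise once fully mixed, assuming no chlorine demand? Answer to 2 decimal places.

(a) Hardness to add: (116 − 67) = 49 mg/L as CaCO₃ × 385,000 L = 18,860 g as CaCO₃.
(a) Moles of Ca²⁺ (1 mol Ca²⁺ ≡ 1 mol CaCO₃): 18,860 / 100.1 g/mol = 188.5 mol.
(a) Mass of CaCl₂·2H₂O: 188.5 × 147 = 27,700 g.

(b) Volume: 2400 m³ = 2,400,000 L.
(b) Mass of solution: 88.3 L × 1000 mL/L × 1.16 g/mL = 102,400 g.
(b) Available chlorine delivered: 102,400 g × 0.125 = 12,800 g as Cl₂.
(b) Concentration rise: 12,800 g / 2,400,000 L = 5.335 mg/L = 5.33 ppm.

(a) 27.7 kg; (b) 5.33 ppm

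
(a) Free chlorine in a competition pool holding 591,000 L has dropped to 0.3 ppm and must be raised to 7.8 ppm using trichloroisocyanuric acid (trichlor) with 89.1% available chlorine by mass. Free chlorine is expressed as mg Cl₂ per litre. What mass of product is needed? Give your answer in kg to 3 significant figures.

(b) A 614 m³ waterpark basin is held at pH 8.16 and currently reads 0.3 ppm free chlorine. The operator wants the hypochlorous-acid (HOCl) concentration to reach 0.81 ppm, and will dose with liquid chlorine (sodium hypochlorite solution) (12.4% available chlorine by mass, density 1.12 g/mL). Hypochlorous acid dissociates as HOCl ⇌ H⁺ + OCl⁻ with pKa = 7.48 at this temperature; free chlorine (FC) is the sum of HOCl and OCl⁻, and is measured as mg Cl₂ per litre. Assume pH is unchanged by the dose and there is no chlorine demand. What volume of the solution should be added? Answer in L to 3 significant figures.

(a) 4.97 kg; (b) 19.4 L

(a) Chlorine deficit: 7.8 − 0.3 = 7.5 ppm = 7.5 mg/L as Cl₂.
(a) Cl₂ equivalent needed: 7.5 mg/L × 591,000 L = 4,432,000 mg = 4432 g.
(a) Product at 89.1% available chlorine: 4432 / 0.891 = 4975 g.

(b) Volume: 614 m³ = 614,000 L.
(b) [OCl⁻]/[HOCl] = 10^(pH − pKa) = 10^(8.16 − 7.48) = 4.786; fraction as HOCl = 1/(1 + 4.786) = 0.1728.
(b) Free chlorine required for 0.81 ppm HOCl: 0.81 / 0.1728 = 4.687 ppm.
(b) FC to add: 4.687 − 0.3 = 4.387 mg/L as Cl₂.
(b) Cl₂ equivalent: 4.387 mg/L × 614,000 L = 2694 g.
(b) Product at 12.4% available Cl: 2694 / 0.124 = 21,720 g.
(b) Volume: 21,720 g ÷ 1.12 g/mL = 19,390 mL.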